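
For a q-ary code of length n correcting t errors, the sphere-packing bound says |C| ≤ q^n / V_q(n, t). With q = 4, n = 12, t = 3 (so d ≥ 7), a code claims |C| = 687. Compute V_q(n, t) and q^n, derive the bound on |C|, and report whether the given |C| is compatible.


V_q(n, t) = 6571, q^n = 16777216, Hamming bound = 2553, |C| = 687 ≤ bound (satisfied).

Step 1: Compute V_q(n, t) = Σ_{j=0}^3 C(n, j) (q−1)^j.
  j = 0: C(12,0)·(3)^0 = 1·1 = 1.
  j = 1: C(12,1)·(3)^1 = 12·3 = 36.
  j = 2: C(12,2)·(3)^2 = 66·9 = 594.
  j = 3: C(12,3)·(3)^3 = 220·27 = 5940.
  V_q(n, t) = 1 + 36 + 594 + 5940 = 6571.
Step 2: q^n = 4^12 = 16777216.
Step 3: Hamming bound ⌊q^n / V_q(n,t)⌋ = ⌊16777216/6571⌋ = 2553.
Step 4: Compare |C| = 687 to 2553: satisfied.
The claimed |C| lies below the Hamming bound.


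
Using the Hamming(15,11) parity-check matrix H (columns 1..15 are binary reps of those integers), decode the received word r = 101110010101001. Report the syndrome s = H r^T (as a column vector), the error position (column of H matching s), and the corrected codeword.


s = (0, 0, 1, 0)^T, error position = 2, corrected codeword c = 111110010101001

Compute s = H r^T mod 2 one row at a time:
  s_1 = 1 + 0 + 1 + 0 + 1 + 0 + 0 + 1 = 4 ≡ 0 (mod 2).
  s_2 = 1 + 1 + 0 + 0 + 1 + 0 + 0 + 1 = 4 ≡ 0 (mod 2).
  s_3 = 0 + 1 + 0 + 0 + 1 + 0 + 0 + 1 = 3 ≡ 1 (mod 2).
  s_4 = 1 + 1 + 1 + 0 + 0 + 0 + 0 + 1 = 4 ≡ 0 (mod 2).
s = (0, 0, 1, 0)^T — this equals column 2 of H (binary 0010), so error is at position 2.
Correct: flip bit 2 of r = 101110010101001 to get c = 111110010101001.


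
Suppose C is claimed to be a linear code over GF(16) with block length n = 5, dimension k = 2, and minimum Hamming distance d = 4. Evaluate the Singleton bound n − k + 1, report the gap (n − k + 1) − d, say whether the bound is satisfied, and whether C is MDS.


Singleton RHS = n − k + 1 = 4, slack = 0, bound satisfied, MDS.

Singleton bound: d ≤ n − k + 1.
Here n = 5, k = 2, so n − k + 1 = 4.
Given d = 4, check d ≤ 4: YES.
Slack = (n − k + 1) − d = 0.
The code is MDS (slack = 0).
Description: the claimed parameters are [5, 2, 4]_16; such a code would be MDS (meets Singleton bound).


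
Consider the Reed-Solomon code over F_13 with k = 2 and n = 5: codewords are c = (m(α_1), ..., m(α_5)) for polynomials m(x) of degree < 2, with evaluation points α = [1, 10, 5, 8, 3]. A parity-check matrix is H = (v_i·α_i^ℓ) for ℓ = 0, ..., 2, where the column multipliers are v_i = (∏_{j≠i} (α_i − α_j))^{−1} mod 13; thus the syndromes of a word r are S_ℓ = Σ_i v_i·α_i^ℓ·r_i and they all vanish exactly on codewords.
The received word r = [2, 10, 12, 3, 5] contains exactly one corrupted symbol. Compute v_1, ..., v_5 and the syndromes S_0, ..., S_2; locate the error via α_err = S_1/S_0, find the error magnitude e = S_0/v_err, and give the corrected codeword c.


S = (3, 3, 3), error at position 1, error magnitude e = 4, c = [11, 10, 12, 3, 5].

Step 1: column multipliers v_i = (∏_{j≠i}(α_i − α_j))^{−1} mod 13.
  i = 1 (α = 1): (1−10)(1−5)(1−8)(1−3) = (−9)·(−4)·(−7)·(−2) = 504 ≡ 10, so v_1 = 10^{−1} = 4 (mod 13).
  i = 2 (α = 10): (10−1)(10−5)(10−8)(10−3) = 9·5·2·7 = 630 ≡ 6, so v_2 = 6^{−1} = 11 (mod 13).
  i = 3 (α = 5): (5−1)(5−10)(5−8)(5−3) = 4·(−5)·(−3)·2 = 120 ≡ 3, so v_3 = 3^{−1} = 9 (mod 13).
  i = 4 (α = 8): (8−1)(8−10)(8−5)(8−3) = 7·(−2)·3·5 = −210 ≡ 11, so v_4 = 11^{−1} = 6 (mod 13).
  i = 5 (α = 3): (3−1)(3−10)(3−5)(3−8) = 2·(−7)·(−2)·(−5) = −140 ≡ 3, so v_5 = 3^{−1} = 9 (mod 13).
  v = [4, 11, 9, 6, 9].
Step 2: syndromes of r = [2, 10, 12, 3, 5] (all sums mod 13).
  S_0 = Σ v_i r_i = 4·2 + 11·10 + 9·12 + 6·3 + 9·5 = 289 ≡ 3.
  S_1 = Σ v_i α_i r_i = 4·1·2 + 11·10·10 + 9·5·12 + 6·8·3 + 9·3·5 = 1927 ≡ 3.
  α_i^2 mod 13 = [1, 9, 12, 12, 9].
  S_2 = Σ v_i α_i^2 r_i = 4·1·2 + 11·9·10 + 9·12·12 + 6·12·3 + 9·9·5 = 2915 ≡ 3.
  S = (3, 3, 3) ≠ 0, so r is not a codeword (an error is present).
Step 3: locate the error. For a single error e at position i, S_ℓ = v_i·e·α_i^ℓ, so α_err = S_1/S_0.
  S_0^{−1} = 3^{−1} = 9 (mod 13), so α_err = 3·9 = 27 ≡ 1 = α_1. Error position i = 1.
  Consistency check: S_2/S_1 = 3·9 = 27 ≡ 1 = α_err ✓ (single-error assumption holds).
Step 4: error magnitude e = S_0/v_1 = S_0·∏_{j≠1}(α_1 − α_j) = 3·10 = 30 ≡ 4 (mod 13).
Step 5: correct position 1: c_1 = r_1 − e = 2 − 4 ≡ 11 (mod 13). Hence c = [11, 10, 12, 3, 5].
  Check: interpolating c through the α_i gives m(x) = 1 + 10·x (degree < 2) with m(α_i) = c_i for every i, so c is indeed a codeword.


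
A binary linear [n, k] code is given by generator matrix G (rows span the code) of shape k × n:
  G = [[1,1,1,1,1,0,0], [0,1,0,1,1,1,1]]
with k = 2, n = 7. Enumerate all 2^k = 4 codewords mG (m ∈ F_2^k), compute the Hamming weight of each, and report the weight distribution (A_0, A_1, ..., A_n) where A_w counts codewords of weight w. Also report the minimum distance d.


Weight distribution: A_0 = 1, A_4 = 1, A_5 = 2. Minimum distance d = 4.

Enumerate all 2^2 = 4 messages m ∈ F_2^2.
For each, compute codeword c = mG in F_2^7, then tally its weight.
  m = 00 → c = 0000000, weight = 0.
  m = 10 → c = 1111100, weight = 5.
  m = 01 → c = 0101111, weight = 5.
  m = 11 → c = 1010011, weight = 4.
Tally weights:
  weight 0: 1 codewords.
  weight 4: 1 codewords.
  weight 5: 2 codewords.
Minimum distance d = smallest w > 0 with A_w > 0 = 4.
Sanity: Σ A_w = 4 = 2^2 = 4 ✓.


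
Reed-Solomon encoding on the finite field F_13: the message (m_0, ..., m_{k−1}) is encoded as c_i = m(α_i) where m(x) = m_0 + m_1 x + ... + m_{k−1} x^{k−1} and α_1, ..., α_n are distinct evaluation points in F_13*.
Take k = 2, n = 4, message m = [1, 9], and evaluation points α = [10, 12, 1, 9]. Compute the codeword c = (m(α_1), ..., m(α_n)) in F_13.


c = [0, 5, 10, 4]

Message polynomial: m(x) = 1 + 9·x (mod 13).
For each evaluation point α_i, compute m(α_i) mod 13:
  α_1 = 10: Horner steps 9 → 0, so m(10) = 0.
  α_2 = 12: Horner steps 9 → 5, so m(12) = 5.
  α_3 = 1: Horner steps 9 → 10, so m(1) = 10.
  α_4 = 9: Horner steps 9 → 4, so m(9) = 4.
Codeword c = [0, 5, 10, 4] ∈ F_13^4.


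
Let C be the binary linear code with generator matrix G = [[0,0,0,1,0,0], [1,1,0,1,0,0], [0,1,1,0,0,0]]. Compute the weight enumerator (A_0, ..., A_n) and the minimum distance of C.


Weight distribution: A_0 = 1, A_1 = 1, A_2 = 3, A_3 = 3. Minimum distance d = 1.

Enumerate all 2^3 = 8 messages m ∈ F_2^3.
For each, compute codeword c = mG in F_2^6, then tally its weight.
  m = 000 → c = 000000, weight = 0.
  m = 100 → c = 000100, weight = 1.
  m = 010 → c = 110100, weight = 3.
  m = 110 → c = 110000, weight = 2.
  m = 001 → c = 011000, weight = 2.
  m = 101 → c = 011100, weight = 3.
  m = 011 → c = 101100, weight = 3.
  m = 111 → c = 101000, weight = 2.
Tally weights:
  weight 0: 1 codewords.
  weight 1: 1 codewords.
  weight 2: 3 codewords.
  weight 3: 3 codewords.
Minimum distance d = smallest w > 0 with A_w > 0 = 1.
Sanity: Σ A_w = 8 = 2^3 = 8 ✓.


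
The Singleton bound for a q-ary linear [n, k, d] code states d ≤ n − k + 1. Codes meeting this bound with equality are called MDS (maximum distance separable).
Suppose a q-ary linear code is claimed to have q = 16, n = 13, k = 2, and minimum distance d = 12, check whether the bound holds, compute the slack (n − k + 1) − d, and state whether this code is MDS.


Singleton RHS = n − k + 1 = 12, slack = 0, bound satisfied, MDS.

Singleton bound: d ≤ n − k + 1.
Here n = 13, k = 2, so n − k + 1 = 12.
Given d = 12, check d ≤ 12: YES.
Slack = (n − k + 1) − d = 0.
The code is MDS (slack = 0).
Description: the claimed parameters are [13, 2, 12]_16; such a code would be MDS (meets Singleton bound).


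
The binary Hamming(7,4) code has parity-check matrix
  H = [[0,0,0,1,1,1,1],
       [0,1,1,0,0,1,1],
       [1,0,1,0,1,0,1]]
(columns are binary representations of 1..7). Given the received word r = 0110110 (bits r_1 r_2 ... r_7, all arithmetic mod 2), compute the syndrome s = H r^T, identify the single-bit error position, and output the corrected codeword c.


s = (0, 1, 0)^T, error position = 2, corrected codeword c = 0010110

Compute s = H r^T mod 2 one row at a time:
  s_1 = 0 + 1 + 1 + 0 = 2 ≡ 0 (mod 2).
  s_2 = 1 + 1 + 1 + 0 = 3 ≡ 1 (mod 2).
  s_3 = 0 + 1 + 1 + 0 = 2 ≡ 0 (mod 2).
s = (0, 1, 0)^T — this equals column 2 of H (binary 010), so error is at position 2.
Correct: flip bit 2 of r = 0110110 to get c = 0010110.


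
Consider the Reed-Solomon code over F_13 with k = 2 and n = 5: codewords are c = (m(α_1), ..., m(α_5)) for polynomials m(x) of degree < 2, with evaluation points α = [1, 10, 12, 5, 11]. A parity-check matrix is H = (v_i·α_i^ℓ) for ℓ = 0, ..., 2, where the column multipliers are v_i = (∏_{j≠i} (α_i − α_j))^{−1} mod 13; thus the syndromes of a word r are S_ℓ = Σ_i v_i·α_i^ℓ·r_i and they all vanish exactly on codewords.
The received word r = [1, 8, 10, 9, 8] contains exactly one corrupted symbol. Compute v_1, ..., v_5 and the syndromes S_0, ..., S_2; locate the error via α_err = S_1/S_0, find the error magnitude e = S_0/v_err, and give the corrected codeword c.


S = (11, 6, 8), error at position 2, error magnitude e = 2, c = [1, 6, 10, 9, 8].

Step 1: column multipliers v_i = (∏_{j≠i}(α_i − α_j))^{−1} mod 13.
  i = 1 (α = 1): (1−10)(1−12)(1−5)(1−11) = (−9)·(−11)·(−4)·(−10) = 3960 ≡ 8, so v_1 = 8^{−1} = 5 (mod 13).
  i = 2 (α = 10): (10−1)(10−12)(10−5)(10−11) = 9·(−2)·5·(−1) = 90 ≡ 12, so v_2 = 12^{−1} = 12 (mod 13).
  i = 3 (α = 12): (12−1)(12−10)(12−5)(12−11) = 11·2·7·1 = 154 ≡ 11, so v_3 = 11^{−1} = 6 (mod 13).
  i = 4 (α = 5): (5−1)(5−10)(5−12)(5−11) = 4·(−5)·(−7)·(−6) = −840 ≡ 5, so v_4 = 5^{−1} = 8 (mod 13).
  i = 5 (α = 11): (11−1)(11−10)(11−12)(11−5) = 10·1·(−1)·6 = −60 ≡ 5, so v_5 = 5^{−1} = 8 (mod 13).
  v = [5, 12, 6, 8, 8].
Step 2: syndromes of r = [1, 8, 10, 9, 8] (all sums mod 13).
  S_0 = Σ v_i r_i = 5·1 + 12·8 + 6·10 + 8·9 + 8·8 = 297 ≡ 11.
  S_1 = Σ v_i α_i r_i = 5·1·1 + 12·10·8 + 6·12·10 + 8·5·9 + 8·11·8 = 2749 ≡ 6.
  α_i^2 mod 13 = [1, 9, 1, 12, 4].
  S_2 = Σ v_i α_i^2 r_i = 5·1·1 + 12·9·8 + 6·1·10 + 8·12·9 + 8·4·8 = 2049 ≡ 8.
  S = (11, 6, 8) ≠ 0, so r is not a codeword (an error is present).
Step 3: locate the error. For a single error e at position i, S_ℓ = v_i·e·α_i^ℓ, so α_err = S_1/S_0.
  S_0^{−1} = 11^{−1} = 6 (mod 13), so α_err = 6·6 = 36 ≡ 10 = α_2. Error position i = 2.
  Consistency check: S_2/S_1 = 8·11 = 88 ≡ 10 = α_err ✓ (single-error assumption holds).
Step 4: error magnitude e = S_0/v_2 = S_0·∏_{j≠2}(α_2 − α_j) = 11·12 = 132 ≡ 2 (mod 13).
Step 5: correct position 2: c_2 = r_2 − e = 8 − 2 ≡ 6 (mod 13). Hence c = [1, 6, 10, 9, 8].
  Check: interpolating c through the α_i gives m(x) = 12 + 2·x (degree < 2) with m(α_i) = c_i for every i, so c is indeed a codeword.


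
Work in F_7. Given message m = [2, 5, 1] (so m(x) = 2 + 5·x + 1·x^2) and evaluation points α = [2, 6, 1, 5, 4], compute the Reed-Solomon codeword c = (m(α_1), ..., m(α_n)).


c = [2, 5, 1, 3, 3]

Message polynomial: m(x) = 2 + 5·x + 1·x^2 (mod 7).
For each evaluation point α_i, compute m(α_i) mod 7:
  α_1 = 2: Horner steps 1 → 0 → 2, so m(2) = 2.
  α_2 = 6: Horner steps 1 → 4 → 5, so m(6) = 5.
  α_3 = 1: Horner steps 1 → 6 → 1, so m(1) = 1.
  α_4 = 5: Horner steps 1 → 3 → 3, so m(5) = 3.
  α_5 = 4: Horner steps 1 → 2 → 3, so m(4) = 3.
Codeword c = [2, 5, 1, 3, 3] ∈ F_7^5.


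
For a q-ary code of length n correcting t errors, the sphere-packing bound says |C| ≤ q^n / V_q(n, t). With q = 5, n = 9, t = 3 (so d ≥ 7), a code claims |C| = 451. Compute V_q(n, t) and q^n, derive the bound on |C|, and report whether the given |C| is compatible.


V_q(n, t) = 5989, q^n = 1953125, Hamming bound = 326, |C| = 451 > bound (violated).

Step 1: Compute V_q(n, t) = Σ_{j=0}^3 C(n, j) (q−1)^j.
  j = 0: C(9,0)·(4)^0 = 1·1 = 1.
  j = 1: C(9,1)·(4)^1 = 9·4 = 36.
  j = 2: C(9,2)·(4)^2 = 36·16 = 576.
  j = 3: C(9,3)·(4)^3 = 84·64 = 5376.
  V_q(n, t) = 1 + 36 + 576 + 5376 = 5989.
Step 2: q^n = 5^9 = 1953125.
Step 3: Hamming bound ⌊q^n / V_q(n,t)⌋ = ⌊1953125/5989⌋ = 326.
Step 4: Compare |C| = 451 to 326: violated.
The claimed |C| lies above the Hamming bound, so no 5-ary code of length 9 with d ≥ 7 can have 451 codewords.


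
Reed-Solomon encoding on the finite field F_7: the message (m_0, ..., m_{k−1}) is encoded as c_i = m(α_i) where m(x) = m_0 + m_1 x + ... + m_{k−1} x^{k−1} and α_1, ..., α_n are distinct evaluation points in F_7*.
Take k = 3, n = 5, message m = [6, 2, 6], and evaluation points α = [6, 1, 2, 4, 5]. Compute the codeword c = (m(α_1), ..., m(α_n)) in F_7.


c = [3, 0, 6, 5, 5]

Message polynomial: m(x) = 6 + 2·x + 6·x^2 (mod 7).
For each evaluation point α_i, compute m(α_i) mod 7:
  α_1 = 6: Horner steps 6 → 3 → 3, so m(6) = 3.
  α_2 = 1: Horner steps 6 → 1 → 0, so m(1) = 0.
  α_3 = 2: Horner steps 6 → 0 → 6, so m(2) = 6.
  α_4 = 4: Horner steps 6 → 5 → 5, so m(4) = 5.
  α_5 = 5: Horner steps 6 → 4 → 5, so m(5) = 5.
Codeword c = [3, 0, 6, 5, 5] ∈ F_7^5.


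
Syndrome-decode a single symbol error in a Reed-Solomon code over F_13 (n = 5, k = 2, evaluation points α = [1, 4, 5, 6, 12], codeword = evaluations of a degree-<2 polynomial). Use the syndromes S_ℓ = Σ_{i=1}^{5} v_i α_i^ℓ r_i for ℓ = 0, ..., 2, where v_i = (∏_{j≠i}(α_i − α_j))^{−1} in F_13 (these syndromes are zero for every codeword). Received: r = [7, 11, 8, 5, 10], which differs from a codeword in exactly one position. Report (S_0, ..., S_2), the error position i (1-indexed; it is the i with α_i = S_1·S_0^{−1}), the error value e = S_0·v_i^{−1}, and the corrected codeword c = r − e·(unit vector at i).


S = (9, 4, 9), error at position 5, error magnitude e = 10, c = [7, 11, 8, 5, 0].

Step 1: column multipliers v_i = (∏_{j≠i}(α_i − α_j))^{−1} mod 13.
  i = 1 (α = 1): (1−4)(1−5)(1−6)(1−12) = (−3)·(−4)·(−5)·(−11) = 660 ≡ 10, so v_1 = 10^{−1} = 4 (mod 13).
  i = 2 (α = 4): (4−1)(4−5)(4−6)(4−12) = 3·(−1)·(−2)·(−8) = −48 ≡ 4, so v_2 = 4^{−1} = 10 (mod 13).
  i = 3 (α = 5): (5−1)(5−4)(5−6)(5−12) = 4·1·(−1)·(−7) = 28 ≡ 2, so v_3 = 2^{−1} = 7 (mod 13).
  i = 4 (α = 6): (6−1)(6−4)(6−5)(6−12) = 5·2·1·(−6) = −60 ≡ 5, so v_4 = 5^{−1} = 8 (mod 13).
  i = 5 (α = 12): (12−1)(12−4)(12−5)(12−6) = 11·8·7·6 = 3696 ≡ 4, so v_5 = 4^{−1} = 10 (mod 13).
  v = [4, 10, 7, 8, 10].
Step 2: syndromes of r = [7, 11, 8, 5, 10] (all sums mod 13).
  S_0 = Σ v_i r_i = 4·7 + 10·11 + 7·8 + 8·5 + 10·10 = 334 ≡ 9.
  S_1 = Σ v_i α_i r_i = 4·1·7 + 10·4·11 + 7·5·8 + 8·6·5 + 10·12·10 = 2188 ≡ 4.
  α_i^2 mod 13 = [1, 3, 12, 10, 1].
  S_2 = Σ v_i α_i^2 r_i = 4·1·7 + 10·3·11 + 7·12·8 + 8·10·5 + 10·1·10 = 1530 ≡ 9.
  S = (9, 4, 9) ≠ 0, so r is not a codeword (an error is present).
Step 3: locate the error. For a single error e at position i, S_ℓ = v_i·e·α_i^ℓ, so α_err = S_1/S_0.
  S_0^{−1} = 9^{−1} = 3 (mod 13), so α_err = 4·3 = 12 ≡ 12 = α_5. Error position i = 5.
  Consistency check: S_2/S_1 = 9·10 = 90 ≡ 12 = α_err ✓ (single-error assumption holds).
Step 4: error magnitude e = S_0/v_5 = S_0·∏_{j≠5}(α_5 − α_j) = 9·4 = 36 ≡ 10 (mod 13).
Step 5: correct position 5: c_5 = r_5 − e = 10 − 10 ≡ 0 (mod 13). Hence c = [7, 11, 8, 5, 0].
  Check: interpolating c through the α_i gives m(x) = 10 + 10·x (degree < 2) with m(α_i) = c_i for every i, so c is indeed a codeword.


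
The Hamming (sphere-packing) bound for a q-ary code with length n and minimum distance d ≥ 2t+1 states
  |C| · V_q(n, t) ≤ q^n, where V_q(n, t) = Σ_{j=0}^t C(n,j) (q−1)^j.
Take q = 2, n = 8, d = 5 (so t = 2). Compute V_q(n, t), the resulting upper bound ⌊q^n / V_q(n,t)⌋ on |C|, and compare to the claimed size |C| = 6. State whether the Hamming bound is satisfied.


V_q(n, t) = 37, q^n = 256, Hamming bound = 6, |C| = 6 ≤ bound (satisfied).

Step 1: Compute V_q(n, t) = Σ_{j=0}^2 C(n, j) (q−1)^j.
  j = 0: C(8,0)·(1)^0 = 1·1 = 1.
  j = 1: C(8,1)·(1)^1 = 8·1 = 8.
  j = 2: C(8,2)·(1)^2 = 28·1 = 28.
  V_q(n, t) = 1 + 8 + 28 = 37.
Step 2: q^n = 2^8 = 256.
Step 3: Hamming bound ⌊q^n / V_q(n,t)⌋ = ⌊256/37⌋ = 6.
Step 4: Compare |C| = 6 to 6: satisfied.
The claimed |C| lies at the Hamming bound (tight).


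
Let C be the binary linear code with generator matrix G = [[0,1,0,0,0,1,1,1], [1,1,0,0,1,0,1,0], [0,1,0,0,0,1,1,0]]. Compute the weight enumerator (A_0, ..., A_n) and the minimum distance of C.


Weight distribution: A_0 = 1, A_1 = 1, A_3 = 2, A_4 = 3, A_5 = 1. Minimum distance d = 1.

Enumerate all 2^3 = 8 messages m ∈ F_2^3.
For each, compute codeword c = mG in F_2^8, then tally its weight.
  m = 000 → c = 00000000, weight = 0.
  m = 100 → c = 01000111, weight = 4.
  m = 010 → c = 11001010, weight = 4.
  m = 110 → c = 10001101, weight = 4.
  m = 001 → c = 01000110, weight = 3.
  m = 101 → c = 00000001, weight = 1.
  m = 011 → c = 10001100, weight = 3.
  m = 111 → c = 11001011, weight = 5.
Tally weights:
  weight 0: 1 codewords.
  weight 1: 1 codewords.
  weight 3: 2 codewords.
  weight 4: 3 codewords.
  weight 5: 1 codewords.
Minimum distance d = smallest w > 0 with A_w > 0 = 1.
Sanity: Σ A_w = 8 = 2^3 = 8 ✓.


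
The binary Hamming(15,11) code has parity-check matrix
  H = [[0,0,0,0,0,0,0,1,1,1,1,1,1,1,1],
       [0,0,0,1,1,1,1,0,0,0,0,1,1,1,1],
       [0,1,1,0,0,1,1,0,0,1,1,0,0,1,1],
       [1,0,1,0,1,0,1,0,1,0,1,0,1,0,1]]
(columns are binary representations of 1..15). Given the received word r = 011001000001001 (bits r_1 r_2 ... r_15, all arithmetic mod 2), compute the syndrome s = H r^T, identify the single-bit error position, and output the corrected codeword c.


s = (0, 1, 0, 0)^T, error position = 4, corrected codeword c = 011101000001001

Compute s = H r^T mod 2 one row at a time:
  s_1 = 0 + 0 + 0 + 0 + 1 + 0 + 0 + 1 = 2 ≡ 0 (mod 2).
  s_2 = 0 + 0 + 1 + 0 + 1 + 0 + 0 + 1 = 3 ≡ 1 (mod 2).
  s_3 = 1 + 1 + 1 + 0 + 0 + 0 + 0 + 1 = 4 ≡ 0 (mod 2).
  s_4 = 0 + 1 + 0 + 0 + 0 + 0 + 0 + 1 = 2 ≡ 0 (mod 2).
s = (0, 1, 0, 0)^T — this equals column 4 of H (binary 0100), so error is at position 4.
Correct: flip bit 4 of r = 011001000001001 to get c = 011101000001001.


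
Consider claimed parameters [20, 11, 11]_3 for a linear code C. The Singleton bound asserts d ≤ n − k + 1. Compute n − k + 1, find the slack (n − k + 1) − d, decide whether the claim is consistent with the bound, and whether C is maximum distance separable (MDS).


Singleton RHS = n − k + 1 = 10, slack = -1, bound violated (no such code; not MDS).

Singleton bound: d ≤ n − k + 1.
Here n = 20, k = 11, so n − k + 1 = 10.
Given d = 11, check d ≤ 10: NO.
Slack = (n − k + 1) − d = -1.
The slack is negative: d = 11 exceeds n − k + 1 = 10 by 1, so the Singleton bound is violated and no linear [20, 11, 11]_3 code can exist. In particular it is not MDS (MDS requires d = n − k + 1 exactly).
Description: the claimed parameters are [20, 11, 11]_3; such a code would be impossible (violates the Singleton bound).


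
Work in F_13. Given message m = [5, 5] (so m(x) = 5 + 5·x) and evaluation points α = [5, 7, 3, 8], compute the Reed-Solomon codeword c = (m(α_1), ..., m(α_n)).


c = [4, 1, 7, 6]

Message polynomial: m(x) = 5 + 5·x (mod 13).
For each evaluation point α_i, compute m(α_i) mod 13:
  α_1 = 5: Horner steps 5 → 4, so m(5) = 4.
  α_2 = 7: Horner steps 5 → 1, so m(7) = 1.
  α_3 = 3: Horner steps 5 → 7, so m(3) = 7.
  α_4 = 8: Horner steps 5 → 6, so m(8) = 6.
Codeword c = [4, 1, 7, 6] ∈ F_13^4.


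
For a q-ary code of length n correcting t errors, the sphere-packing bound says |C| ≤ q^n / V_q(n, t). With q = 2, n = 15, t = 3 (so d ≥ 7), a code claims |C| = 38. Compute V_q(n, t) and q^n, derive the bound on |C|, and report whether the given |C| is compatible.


V_q(n, t) = 576, q^n = 32768, Hamming bound = 56, |C| = 38 ≤ bound (satisfied).

Step 1: Compute V_q(n, t) = Σ_{j=0}^3 C(n, j) (q−1)^j.
  j = 0: C(15,0)·(1)^0 = 1·1 = 1.
  j = 1: C(15,1)·(1)^1 = 15·1 = 15.
  j = 2: C(15,2)·(1)^2 = 105·1 = 105.
  j = 3: C(15,3)·(1)^3 = 455·1 = 455.
  V_q(n, t) = 1 + 15 + 105 + 455 = 576.
Step 2: q^n = 2^15 = 32768.
Step 3: Hamming bound ⌊q^n / V_q(n,t)⌋ = ⌊32768/576⌋ = 56.
Step 4: Compare |C| = 38 to 56: satisfied.
The claimed |C| lies below the Hamming bound.


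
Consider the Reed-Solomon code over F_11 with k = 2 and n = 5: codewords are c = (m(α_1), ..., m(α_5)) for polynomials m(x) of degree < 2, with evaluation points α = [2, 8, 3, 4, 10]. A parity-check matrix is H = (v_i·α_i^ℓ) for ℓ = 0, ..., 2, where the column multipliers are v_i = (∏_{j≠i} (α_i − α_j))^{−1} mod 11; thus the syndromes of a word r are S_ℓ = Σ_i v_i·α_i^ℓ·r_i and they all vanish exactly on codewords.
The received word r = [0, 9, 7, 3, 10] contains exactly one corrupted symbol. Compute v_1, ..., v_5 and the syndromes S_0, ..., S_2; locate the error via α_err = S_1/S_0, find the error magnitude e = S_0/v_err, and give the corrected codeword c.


S = (9, 2, 9), error at position 5, error magnitude e = 9, c = [0, 9, 7, 3, 1].

Step 1: column multipliers v_i = (∏_{j≠i}(α_i − α_j))^{−1} mod 11.
  i = 1 (α = 2): (2−8)(2−3)(2−4)(2−10) = (−6)·(−1)·(−2)·(−8) = 96 ≡ 8, so v_1 = 8^{−1} = 7 (mod 11).
  i = 2 (α = 8): (8−2)(8−3)(8−4)(8−10) = 6·5·4·(−2) = −240 ≡ 2, so v_2 = 2^{−1} = 6 (mod 11).
  i = 3 (α = 3): (3−2)(3−8)(3−4)(3−10) = 1·(−5)·(−1)·(−7) = −35 ≡ 9, so v_3 = 9^{−1} = 5 (mod 11).
  i = 4 (α = 4): (4−2)(4−8)(4−3)(4−10) = 2·(−4)·1·(−6) = 48 ≡ 4, so v_4 = 4^{−1} = 3 (mod 11).
  i = 5 (α = 10): (10−2)(10−8)(10−3)(10−4) = 8·2·7·6 = 672 ≡ 1, so v_5 = 1^{−1} = 1 (mod 11).
  v = [7, 6, 5, 3, 1].
Step 2: syndromes of r = [0, 9, 7, 3, 10] (all sums mod 11).
  S_0 = Σ v_i r_i = 7·0 + 6·9 + 5·7 + 3·3 + 1·10 = 108 ≡ 9.
  S_1 = Σ v_i α_i r_i = 7·2·0 + 6·8·9 + 5·3·7 + 3·4·3 + 1·10·10 = 673 ≡ 2.
  α_i^2 mod 11 = [4, 9, 9, 5, 1].
  S_2 = Σ v_i α_i^2 r_i = 7·4·0 + 6·9·9 + 5·9·7 + 3·5·3 + 1·1·10 = 856 ≡ 9.
  S = (9, 2, 9) ≠ 0, so r is not a codeword (an error is present).
Step 3: locate the error. For a single error e at position i, S_ℓ = v_i·e·α_i^ℓ, so α_err = S_1/S_0.
  S_0^{−1} = 9^{−1} = 5 (mod 11), so α_err = 2·5 = 10 ≡ 10 = α_5. Error position i = 5.
  Consistency check: S_2/S_1 = 9·6 = 54 ≡ 10 = α_err ✓ (single-error assumption holds).
Step 4: error magnitude e = S_0/v_5 = S_0·∏_{j≠5}(α_5 − α_j) = 9·1 = 9 ≡ 9 (mod 11).
Step 5: correct position 5: c_5 = r_5 − e = 10 − 9 ≡ 1 (mod 11). Hence c = [0, 9, 7, 3, 1].
  Check: interpolating c through the α_i gives m(x) = 8 + 7·x (degree < 2) with m(α_i) = c_i for every i, so c is indeed a codeword.


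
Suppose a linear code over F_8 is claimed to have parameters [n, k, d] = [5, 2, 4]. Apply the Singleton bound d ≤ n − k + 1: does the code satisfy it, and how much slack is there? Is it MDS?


Singleton RHS = n − k + 1 = 4, slack = 0, bound satisfied, MDS.

Singleton bound: d ≤ n − k + 1.
Here n = 5, k = 2, so n − k + 1 = 4.
Given d = 4, check d ≤ 4: YES.
Slack = (n − k + 1) − d = 0.
The code is MDS (slack = 0).
Description: the claimed parameters are [5, 2, 4]_8; such a code would be MDS (meets Singleton bound).


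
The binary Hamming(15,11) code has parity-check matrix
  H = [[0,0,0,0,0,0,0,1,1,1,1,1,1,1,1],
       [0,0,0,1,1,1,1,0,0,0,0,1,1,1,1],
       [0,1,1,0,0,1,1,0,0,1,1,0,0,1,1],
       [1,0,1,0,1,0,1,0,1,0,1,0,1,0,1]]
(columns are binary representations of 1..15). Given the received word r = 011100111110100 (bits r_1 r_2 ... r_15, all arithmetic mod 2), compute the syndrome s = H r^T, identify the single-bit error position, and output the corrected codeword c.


s = (1, 1, 1, 1)^T, error position = 15, corrected codeword c = 011100111110101

Compute s = H r^T mod 2 one row at a time:
  s_1 = 1 + 1 + 1 + 1 + 0 + 1 + 0 + 0 = 5 ≡ 1 (mod 2).
  s_2 = 1 + 0 + 0 + 1 + 0 + 1 + 0 + 0 = 3 ≡ 1 (mod 2).
  s_3 = 1 + 1 + 0 + 1 + 1 + 1 + 0 + 0 = 5 ≡ 1 (mod 2).
  s_4 = 0 + 1 + 0 + 1 + 1 + 1 + 1 + 0 = 5 ≡ 1 (mod 2).
s = (1, 1, 1, 1)^T — this equals column 15 of H (binary 1111), so error is at position 15.
Correct: flip bit 15 of r = 011100111110100 to get c = 011100111110101.


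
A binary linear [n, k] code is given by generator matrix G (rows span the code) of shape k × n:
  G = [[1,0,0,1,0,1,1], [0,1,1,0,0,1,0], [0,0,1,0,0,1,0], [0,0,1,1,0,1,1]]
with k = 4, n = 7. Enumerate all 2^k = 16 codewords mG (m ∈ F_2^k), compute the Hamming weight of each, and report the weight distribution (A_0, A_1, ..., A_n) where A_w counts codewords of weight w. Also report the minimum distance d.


Weight distribution: A_0 = 1, A_1 = 1, A_2 = 4, A_3 = 4, A_4 = 3, A_5 = 3. Minimum distance d = 1.

Enumerate all 2^4 = 16 messages m ∈ F_2^4.
For each, compute codeword c = mG in F_2^7, then tally its weight.
  m = 0000 → c = 0000000, weight = 0.
  m = 1000 → c = 1001011, weight = 4.
  m = 0100 → c = 0110010, weight = 3.
  m = 1100 → c = 1111001, weight = 5.
  m = 0010 → c = 0010010, weight = 2.
  m = 1010 → c = 1011001, weight = 4.
  m = 0110 → c = 0100000, weight = 1.
  m = 1110 → c = 1101011, weight = 5.
  m = 0001 → c = 0011011, weight = 4.
  m = 1001 → c = 1010000, weight = 2.
  m = 0101 → c = 0101001, weight = 3.
  m = 1101 → c = 1100010, weight = 3.
  m = 0011 → c = 0001001, weight = 2.
  m = 1011 → c = 1000010, weight = 2.
  m = 0111 → c = 0111011, weight = 5.
  m = 1111 → c = 1110000, weight = 3.
Tally weights:
  weight 0: 1 codewords.
  weight 1: 1 codewords.
  weight 2: 4 codewords.
  weight 3: 4 codewords.
  weight 4: 3 codewords.
  weight 5: 3 codewords.
Minimum distance d = smallest w > 0 with A_w > 0 = 1.
Sanity: Σ A_w = 16 = 2^4 = 16 ✓.


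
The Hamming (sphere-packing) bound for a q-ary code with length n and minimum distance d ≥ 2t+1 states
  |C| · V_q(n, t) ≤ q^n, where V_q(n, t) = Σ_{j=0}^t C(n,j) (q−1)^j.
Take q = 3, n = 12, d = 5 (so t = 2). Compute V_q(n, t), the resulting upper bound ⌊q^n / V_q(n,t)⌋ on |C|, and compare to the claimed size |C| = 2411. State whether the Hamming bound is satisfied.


V_q(n, t) = 289, q^n = 531441, Hamming bound = 1838, |C| = 2411 > bound (violated).

Step 1: Compute V_q(n, t) = Σ_{j=0}^2 C(n, j) (q−1)^j.
  j = 0: C(12,0)·(2)^0 = 1·1 = 1.
  j = 1: C(12,1)·(2)^1 = 12·2 = 24.
  j = 2: C(12,2)·(2)^2 = 66·4 = 264.
  V_q(n, t) = 1 + 24 + 264 = 289.
Step 2: q^n = 3^12 = 531441.
Step 3: Hamming bound ⌊q^n / V_q(n,t)⌋ = ⌊531441/289⌋ = 1838.
Step 4: Compare |C| = 2411 to 1838: violated.
The claimed |C| lies above the Hamming bound, so no 3-ary code of length 12 with d ≥ 5 can have 2411 codewords.


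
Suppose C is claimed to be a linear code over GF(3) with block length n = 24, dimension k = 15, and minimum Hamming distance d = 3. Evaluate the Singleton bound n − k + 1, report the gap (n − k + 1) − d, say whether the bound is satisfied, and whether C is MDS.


Singleton RHS = n − k + 1 = 10, slack = 7, bound satisfied, not MDS.

Singleton bound: d ≤ n − k + 1.
Here n = 24, k = 15, so n − k + 1 = 10.
Given d = 3, check d ≤ 10: YES.
Slack = (n − k + 1) − d = 7.
The code is NOT MDS (slack = 7 > 0).
Description: the claimed parameters are [24, 15, 3]_3; such a code would be non-MDS.


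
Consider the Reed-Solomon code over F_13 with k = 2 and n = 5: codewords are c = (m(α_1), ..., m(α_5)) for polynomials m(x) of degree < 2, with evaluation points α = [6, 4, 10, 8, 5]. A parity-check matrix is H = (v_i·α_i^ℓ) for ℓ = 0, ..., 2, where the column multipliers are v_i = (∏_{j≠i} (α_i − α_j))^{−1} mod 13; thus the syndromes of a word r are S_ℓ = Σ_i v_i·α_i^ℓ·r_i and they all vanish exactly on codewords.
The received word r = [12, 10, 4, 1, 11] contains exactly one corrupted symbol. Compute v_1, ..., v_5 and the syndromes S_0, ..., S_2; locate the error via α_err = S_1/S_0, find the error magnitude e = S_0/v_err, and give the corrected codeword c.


S = (11, 6, 8), error at position 3, error magnitude e = 1, c = [12, 10, 3, 1, 11].

Step 1: column multipliers v_i = (∏_{j≠i}(α_i − α_j))^{−1} mod 13.
  i = 1 (α = 6): (6−4)(6−10)(6−8)(6−5) = 2·(−4)·(−2)·1 = 16 ≡ 3, so v_1 = 3^{−1} = 9 (mod 13).
  i = 2 (α = 4): (4−6)(4−10)(4−8)(4−5) = (−2)·(−6)·(−4)·(−1) = 48 ≡ 9, so v_2 = 9^{−1} = 3 (mod 13).
  i = 3 (α = 10): (10−6)(10−4)(10−8)(10−5) = 4·6·2·5 = 240 ≡ 6, so v_3 = 6^{−1} = 11 (mod 13).
  i = 4 (α = 8): (8−6)(8−4)(8−10)(8−5) = 2·4·(−2)·3 = −48 ≡ 4, so v_4 = 4^{−1} = 10 (mod 13).
  i = 5 (α = 5): (5−6)(5−4)(5−10)(5−8) = (−1)·1·(−5)·(−3) = −15 ≡ 11, so v_5 = 11^{−1} = 6 (mod 13).
  v = [9, 3, 11, 10, 6].
Step 2: syndromes of r = [12, 10, 4, 1, 11] (all sums mod 13).
  S_0 = Σ v_i r_i = 9·12 + 3·10 + 11·4 + 10·1 + 6·11 = 258 ≡ 11.
  S_1 = Σ v_i α_i r_i = 9·6·12 + 3·4·10 + 11·10·4 + 10·8·1 + 6·5·11 = 1618 ≡ 6.
  α_i^2 mod 13 = [10, 3, 9, 12, 12].
  S_2 = Σ v_i α_i^2 r_i = 9·10·12 + 3·3·10 + 11·9·4 + 10·12·1 + 6·12·11 = 2478 ≡ 8.
  S = (11, 6, 8) ≠ 0, so r is not a codeword (an error is present).
Step 3: locate the error. For a single error e at position i, S_ℓ = v_i·e·α_i^ℓ, so α_err = S_1/S_0.
  S_0^{−1} = 11^{−1} = 6 (mod 13), so α_err = 6·6 = 36 ≡ 10 = α_3. Error position i = 3.
  Consistency check: S_2/S_1 = 8·11 = 88 ≡ 10 = α_err ✓ (single-error assumption holds).
Step 4: error magnitude e = S_0/v_3 = S_0·∏_{j≠3}(α_3 − α_j) = 11·6 = 66 ≡ 1 (mod 13).
Step 5: correct position 3: c_3 = r_3 − e = 4 − 1 ≡ 3 (mod 13). Hence c = [12, 10, 3, 1, 11].
  Check: interpolating c through the α_i gives m(x) = 6 + 1·x (degree < 2) with m(α_i) = c_i for every i, so c is indeed a codeword.


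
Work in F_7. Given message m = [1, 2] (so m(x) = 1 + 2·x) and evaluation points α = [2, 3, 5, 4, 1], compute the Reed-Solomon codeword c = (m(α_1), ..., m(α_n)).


c = [5, 0, 4, 2, 3]

Message polynomial: m(x) = 1 + 2·x (mod 7).
For each evaluation point α_i, compute m(α_i) mod 7:
  α_1 = 2: Horner steps 2 → 5, so m(2) = 5.
  α_2 = 3: Horner steps 2 → 0, so m(3) = 0.
  α_3 = 5: Horner steps 2 → 4, so m(5) = 4.
  α_4 = 4: Horner steps 2 → 2, so m(4) = 2.
  α_5 = 1: Horner steps 2 → 3, so m(1) = 3.
Codeword c = [5, 0, 4, 2, 3] ∈ F_7^5.


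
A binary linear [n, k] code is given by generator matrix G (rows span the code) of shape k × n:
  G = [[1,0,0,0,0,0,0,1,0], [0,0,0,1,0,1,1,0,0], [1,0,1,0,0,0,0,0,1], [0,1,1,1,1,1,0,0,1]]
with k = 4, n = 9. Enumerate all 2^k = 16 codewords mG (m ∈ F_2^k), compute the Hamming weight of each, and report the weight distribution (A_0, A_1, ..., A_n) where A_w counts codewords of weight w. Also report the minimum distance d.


Weight distribution: A_0 = 1, A_2 = 1, A_3 = 3, A_4 = 2, A_5 = 4, A_6 = 3, A_7 = 1, A_8 = 1. Minimum distance d = 2.

Enumerate all 2^4 = 16 messages m ∈ F_2^4.
For each, compute codeword c = mG in F_2^9, then tally its weight.
  m = 0000 → c = 000000000, weight = 0.
  m = 1000 → c = 100000010, weight = 2.
  m = 0100 → c = 000101100, weight = 3.
  m = 1100 → c = 100101110, weight = 5.
  m = 0010 → c = 101000001, weight = 3.
  m = 1010 → c = 001000011, weight = 3.
  m = 0110 → c = 101101101, weight = 6.
  m = 1110 → c = 001101111, weight = 6.
  m = 0001 → c = 011111001, weight = 6.
  m = 1001 → c = 111111011, weight = 8.
  m = 0101 → c = 011010101, weight = 5.
  m = 1101 → c = 111010111, weight = 7.
  m = 0011 → c = 110111000, weight = 5.
  m = 1011 → c = 010111010, weight = 5.
  m = 0111 → c = 110010100, weight = 4.
  m = 1111 → c = 010010110, weight = 4.
Tally weights:
  weight 0: 1 codewords.
  weight 2: 1 codewords.
  weight 3: 3 codewords.
  weight 4: 2 codewords.
  weight 5: 4 codewords.
  weight 6: 3 codewords.
  weight 7: 1 codewords.
  weight 8: 1 codewords.
Minimum distance d = smallest w > 0 with A_w > 0 = 2.
Sanity: Σ A_w = 16 = 2^4 = 16 ✓.


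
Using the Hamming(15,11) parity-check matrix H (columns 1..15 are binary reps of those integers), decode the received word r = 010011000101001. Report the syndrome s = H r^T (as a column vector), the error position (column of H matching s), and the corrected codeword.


s = (1, 0, 0, 0)^T, error position = 8, corrected codeword c = 010011010101001

Compute s = H r^T mod 2 one row at a time:
  s_1 = 0 + 0 + 1 + 0 + 1 + 0 + 0 + 1 = 3 ≡ 1 (mod 2).
  s_2 = 0 + 1 + 1 + 0 + 1 + 0 + 0 + 1 = 4 ≡ 0 (mod 2).
  s_3 = 1 + 0 + 1 + 0 + 1 + 0 + 0 + 1 = 4 ≡ 0 (mod 2).
  s_4 = 0 + 0 + 1 + 0 + 0 + 0 + 0 + 1 = 2 ≡ 0 (mod 2).
s = (1, 0, 0, 0)^T — this equals column 8 of H (binary 1000), so error is at position 8.
Correct: flip bit 8 of r = 010011000101001 to get c = 010011010101001.


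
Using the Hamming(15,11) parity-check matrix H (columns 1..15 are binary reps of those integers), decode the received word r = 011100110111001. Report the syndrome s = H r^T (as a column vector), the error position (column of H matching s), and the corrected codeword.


s = (1, 0, 0, 0)^T, error position = 8, corrected codeword c = 011100100111001

Compute s = H r^T mod 2 one row at a time:
  s_1 = 1 + 0 + 1 + 1 + 1 + 0 + 0 + 1 = 5 ≡ 1 (mod 2).
  s_2 = 1 + 0 + 0 + 1 + 1 + 0 + 0 + 1 = 4 ≡ 0 (mod 2).
  s_3 = 1 + 1 + 0 + 1 + 1 + 1 + 0 + 1 = 6 ≡ 0 (mod 2).
  s_4 = 0 + 1 + 0 + 1 + 0 + 1 + 0 + 1 = 4 ≡ 0 (mod 2).
s = (1, 0, 0, 0)^T — this equals column 8 of H (binary 1000), so error is at position 8.
Correct: flip bit 8 of r = 011100110111001 to get c = 011100100111001.


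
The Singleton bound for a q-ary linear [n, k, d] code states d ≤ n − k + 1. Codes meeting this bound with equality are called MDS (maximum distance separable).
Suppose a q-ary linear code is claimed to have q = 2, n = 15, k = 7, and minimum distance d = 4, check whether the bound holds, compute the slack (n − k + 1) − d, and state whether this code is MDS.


Singleton RHS = n − k + 1 = 9, slack = 5, bound satisfied, not MDS.

Singleton bound: d ≤ n − k + 1.
Here n = 15, k = 7, so n − k + 1 = 9.
Given d = 4, check d ≤ 9: YES.
Slack = (n − k + 1) − d = 5.
The code is NOT MDS (slack = 5 > 0).
Description: the claimed parameters are [15, 7, 4]_2; such a code would be non-MDS.


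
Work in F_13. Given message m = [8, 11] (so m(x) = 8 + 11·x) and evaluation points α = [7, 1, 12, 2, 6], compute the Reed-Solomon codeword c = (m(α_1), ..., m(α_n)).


c = [7, 6, 10, 4, 9]

Message polynomial: m(x) = 8 + 11·x (mod 13).
For each evaluation point α_i, compute m(α_i) mod 13:
  α_1 = 7: Horner steps 11 → 7, so m(7) = 7.
  α_2 = 1: Horner steps 11 → 6, so m(1) = 6.
  α_3 = 12: Horner steps 11 → 10, so m(12) = 10.
  α_4 = 2: Horner steps 11 → 4, so m(2) = 4.
  α_5 = 6: Horner steps 11 → 9, so m(6) = 9.
Codeword c = [7, 6, 10, 4, 9] ∈ F_13^5.


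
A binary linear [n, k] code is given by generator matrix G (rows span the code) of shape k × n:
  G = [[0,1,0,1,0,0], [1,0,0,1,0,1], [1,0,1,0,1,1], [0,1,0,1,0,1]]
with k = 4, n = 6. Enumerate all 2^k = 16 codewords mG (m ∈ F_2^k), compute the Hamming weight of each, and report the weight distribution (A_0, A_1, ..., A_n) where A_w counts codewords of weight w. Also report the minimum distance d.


Weight distribution: A_0 = 1, A_1 = 1, A_2 = 3, A_3 = 6, A_4 = 3, A_5 = 1, A_6 = 1. Minimum distance d = 1.

Enumerate all 2^4 = 16 messages m ∈ F_2^4.
For each, compute codeword c = mG in F_2^6, then tally its weight.
  m = 0000 → c = 000000, weight = 0.
  m = 1000 → c = 010100, weight = 2.
  m = 0100 → c = 100101, weight = 3.
  m = 1100 → c = 110001, weight = 3.
  m = 0010 → c = 101011, weight = 4.
  m = 1010 → c = 111111, weight = 6.
  m = 0110 → c = 001110, weight = 3.
  m = 1110 → c = 011010, weight = 3.
  m = 0001 → c = 010101, weight = 3.
  m = 1001 → c = 000001, weight = 1.
  m = 0101 → c = 110000, weight = 2.
  m = 1101 → c = 100100, weight = 2.
  m = 0011 → c = 111110, weight = 5.
  m = 1011 → c = 101010, weight = 3.
  m = 0111 → c = 011011, weight = 4.
  m = 1111 → c = 001111, weight = 4.
Tally weights:
  weight 0: 1 codewords.
  weight 1: 1 codewords.
  weight 2: 3 codewords.
  weight 3: 6 codewords.
  weight 4: 3 codewords.
  weight 5: 1 codewords.
  weight 6: 1 codewords.
Minimum distance d = smallest w > 0 with A_w > 0 = 1.
Sanity: Σ A_w = 16 = 2^4 = 16 ✓.


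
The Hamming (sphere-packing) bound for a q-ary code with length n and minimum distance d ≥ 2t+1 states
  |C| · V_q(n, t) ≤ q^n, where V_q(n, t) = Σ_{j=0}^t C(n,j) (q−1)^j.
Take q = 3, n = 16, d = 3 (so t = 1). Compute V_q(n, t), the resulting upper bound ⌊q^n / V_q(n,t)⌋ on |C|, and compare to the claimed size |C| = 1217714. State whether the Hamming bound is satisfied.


V_q(n, t) = 33, q^n = 43046721, Hamming bound = 1304446, |C| = 1217714 ≤ bound (satisfied).

Step 1: Compute V_q(n, t) = Σ_{j=0}^1 C(n, j) (q−1)^j.
  j = 0: C(16,0)·(2)^0 = 1·1 = 1.
  j = 1: C(16,1)·(2)^1 = 16·2 = 32.
  V_q(n, t) = 1 + 32 = 33.
Step 2: q^n = 3^16 = 43046721.
Step 3: Hamming bound ⌊q^n / V_q(n,t)⌋ = ⌊43046721/33⌋ = 1304446.
Step 4: Compare |C| = 1217714 to 1304446: satisfied.
The claimed |C| lies below the Hamming bound.


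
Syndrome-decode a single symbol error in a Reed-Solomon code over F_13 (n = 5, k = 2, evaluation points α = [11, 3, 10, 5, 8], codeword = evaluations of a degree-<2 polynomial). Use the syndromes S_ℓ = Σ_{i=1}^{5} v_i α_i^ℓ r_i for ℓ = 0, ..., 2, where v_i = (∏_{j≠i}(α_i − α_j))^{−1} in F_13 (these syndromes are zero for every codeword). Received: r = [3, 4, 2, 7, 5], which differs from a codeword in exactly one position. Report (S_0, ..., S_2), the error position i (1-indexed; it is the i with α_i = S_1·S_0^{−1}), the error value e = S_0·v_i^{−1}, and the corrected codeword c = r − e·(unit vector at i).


S = (9, 12, 3), error at position 3, error magnitude e = 7, c = [3, 4, 8, 7, 5].

Step 1: column multipliers v_i = (∏_{j≠i}(α_i − α_j))^{−1} mod 13.
  i = 1 (α = 11): (11−3)(11−10)(11−5)(11−8) = 8·1·6·3 = 144 ≡ 1, so v_1 = 1^{−1} = 1 (mod 13).
  i = 2 (α = 3): (3−11)(3−10)(3−5)(3−8) = (−8)·(−7)·(−2)·(−5) = 560 ≡ 1, so v_2 = 1^{−1} = 1 (mod 13).
  i = 3 (α = 10): (10−11)(10−3)(10−5)(10−8) = (−1)·7·5·2 = −70 ≡ 8, so v_3 = 8^{−1} = 5 (mod 13).
  i = 4 (α = 5): (5−11)(5−3)(5−10)(5−8) = (−6)·2·(−5)·(−3) = −180 ≡ 2, so v_4 = 2^{−1} = 7 (mod 13).
  i = 5 (α = 8): (8−11)(8−3)(8−10)(8−5) = (−3)·5·(−2)·3 = 90 ≡ 12, so v_5 = 12^{−1} = 12 (mod 13).
  v = [1, 1, 5, 7, 12].
Step 2: syndromes of r = [3, 4, 2, 7, 5] (all sums mod 13).
  S_0 = Σ v_i r_i = 1·3 + 1·4 + 5·2 + 7·7 + 12·5 = 126 ≡ 9.
  S_1 = Σ v_i α_i r_i = 1·11·3 + 1·3·4 + 5·10·2 + 7·5·7 + 12·8·5 = 870 ≡ 12.
  α_i^2 mod 13 = [4, 9, 9, 12, 12].
  S_2 = Σ v_i α_i^2 r_i = 1·4·3 + 1·9·4 + 5·9·2 + 7·12·7 + 12·12·5 = 1446 ≡ 3.
  S = (9, 12, 3) ≠ 0, so r is not a codeword (an error is present).
Step 3: locate the error. For a single error e at position i, S_ℓ = v_i·e·α_i^ℓ, so α_err = S_1/S_0.
  S_0^{−1} = 9^{−1} = 3 (mod 13), so α_err = 12·3 = 36 ≡ 10 = α_3. Error position i = 3.
  Consistency check: S_2/S_1 = 3·12 = 36 ≡ 10 = α_err ✓ (single-error assumption holds).
Step 4: error magnitude e = S_0/v_3 = S_0·∏_{j≠3}(α_3 − α_j) = 9·8 = 72 ≡ 7 (mod 13).
Step 5: correct position 3: c_3 = r_3 − e = 2 − 7 ≡ 8 (mod 13). Hence c = [3, 4, 8, 7, 5].
  Check: interpolating c through the α_i gives m(x) = 6 + 8·x (degree < 2) with m(α_i) = c_i for every i, so c is indeed a codeword.
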